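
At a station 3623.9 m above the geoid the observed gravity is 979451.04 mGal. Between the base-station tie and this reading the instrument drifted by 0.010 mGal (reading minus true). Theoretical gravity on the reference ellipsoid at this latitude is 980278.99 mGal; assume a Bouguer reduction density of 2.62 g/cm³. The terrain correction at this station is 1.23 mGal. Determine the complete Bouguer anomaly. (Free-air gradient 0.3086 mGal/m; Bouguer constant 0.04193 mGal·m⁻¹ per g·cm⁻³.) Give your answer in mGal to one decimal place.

Drift-corrected reading = 979451.04 − (0.010) = 979451.030 mGal
Free-air correction = 0.3086 × 3623.9 = 1118.34 mGal
Free-air anomaly = 979451.030 − 980278.99 + (1118.34) = 290.380 mGal
Bouguer slab correction = 0.04193 × 2.62 × 3623.9 = 398.11 mGal
Simple Bouguer anomaly = 290.380 − (398.11) = -107.730 mGal
Complete Bouguer anomaly = -107.730 + 1.23 = -106.500 mGal

-106.5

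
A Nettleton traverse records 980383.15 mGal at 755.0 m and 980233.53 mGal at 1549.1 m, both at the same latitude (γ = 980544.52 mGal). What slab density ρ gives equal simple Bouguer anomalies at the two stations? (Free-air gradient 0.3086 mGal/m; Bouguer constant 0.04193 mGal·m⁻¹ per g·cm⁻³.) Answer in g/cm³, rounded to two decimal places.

Δg_obs = 980233.53 − 980383.15 = -149.62 mGal over Δh = 1549.1 − 755.0 = 794.1 m
Equal Bouguer anomalies ⇒ Δg_obs + (0.3086 − 0.04193ρ)·Δh = 0
0.3086 − 0.04193ρ = −Δg_obs/Δh = 0.18841
ρ = (0.3086 − 0.18841) / 0.04193 = 2.87 g/cm³

2.87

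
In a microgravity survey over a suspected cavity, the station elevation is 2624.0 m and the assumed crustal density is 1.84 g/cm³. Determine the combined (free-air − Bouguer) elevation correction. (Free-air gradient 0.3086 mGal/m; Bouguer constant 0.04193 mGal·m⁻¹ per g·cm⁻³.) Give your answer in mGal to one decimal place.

607.3

Combined gradient = 0.3086 − 0.04193 × 1.84 = 0.2314488 mGal/m
Combined elevation correction = 0.2314488 × 2624.0 = 607.3 mGal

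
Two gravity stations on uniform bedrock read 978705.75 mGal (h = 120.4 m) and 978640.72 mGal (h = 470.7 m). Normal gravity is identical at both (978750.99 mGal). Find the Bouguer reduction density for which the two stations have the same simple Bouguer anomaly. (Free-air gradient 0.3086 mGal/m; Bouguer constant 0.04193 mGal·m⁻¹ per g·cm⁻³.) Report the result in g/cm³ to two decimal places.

2.93

Δg_obs = 978640.72 − 978705.75 = -65.03 mGal over Δh = 470.7 − 120.4 = 350.3 m
Equal Bouguer anomalies ⇒ Δg_obs + (0.3086 − 0.04193ρ)·Δh = 0
0.3086 − 0.04193ρ = −Δg_obs/Δh = 0.18564
ρ = (0.3086 − 0.18564) / 0.04193 = 2.93 g/cm³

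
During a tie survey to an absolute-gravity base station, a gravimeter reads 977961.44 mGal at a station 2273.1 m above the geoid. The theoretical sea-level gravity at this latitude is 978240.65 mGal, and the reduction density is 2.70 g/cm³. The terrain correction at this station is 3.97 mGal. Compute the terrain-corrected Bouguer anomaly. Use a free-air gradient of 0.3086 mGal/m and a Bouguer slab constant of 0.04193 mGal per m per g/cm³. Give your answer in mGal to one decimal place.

Free-air correction = 0.3086 × 2273.1 = 701.48 mGal
Free-air anomaly = 977961.44 − 978240.65 + (701.48) = 422.27 mGal
Bouguer slab correction = 0.04193 × 2.70 × 2273.1 = 257.34 mGal
Simple Bouguer anomaly = 422.27 − (257.34) = 164.93 mGal
Complete Bouguer anomaly = 164.93 + 3.97 = 168.90 mGal

168.9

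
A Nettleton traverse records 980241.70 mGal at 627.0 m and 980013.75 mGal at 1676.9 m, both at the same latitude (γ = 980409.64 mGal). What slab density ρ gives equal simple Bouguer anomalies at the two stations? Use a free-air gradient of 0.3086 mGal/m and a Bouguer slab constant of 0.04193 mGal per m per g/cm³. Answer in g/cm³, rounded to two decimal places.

2.18

Δg_obs = 980013.75 − 980241.70 = -227.95 mGal over Δh = 1676.9 − 627.0 = 1049.9 m
Equal Bouguer anomalies ⇒ Δg_obs + (0.3086 − 0.04193ρ)·Δh = 0
0.3086 − 0.04193ρ = −Δg_obs/Δh = 0.21712
ρ = (0.3086 − 0.21712) / 0.04193 = 2.18 g/cm³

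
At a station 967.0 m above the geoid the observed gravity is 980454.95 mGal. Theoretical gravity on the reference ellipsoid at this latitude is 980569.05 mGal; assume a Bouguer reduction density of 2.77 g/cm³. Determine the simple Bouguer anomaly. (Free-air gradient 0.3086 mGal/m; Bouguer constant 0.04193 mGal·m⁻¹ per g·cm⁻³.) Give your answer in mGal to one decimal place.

72.0

Free-air correction = 0.3086 × 967.0 = 298.42 mGal
Free-air anomaly = 980454.95 − 980569.05 + (298.42) = 184.32 mGal
Bouguer slab correction = 0.04193 × 2.77 × 967.0 = 112.31 mGal
Simple Bouguer anomaly = 184.32 − (112.31) = 72.01 mGal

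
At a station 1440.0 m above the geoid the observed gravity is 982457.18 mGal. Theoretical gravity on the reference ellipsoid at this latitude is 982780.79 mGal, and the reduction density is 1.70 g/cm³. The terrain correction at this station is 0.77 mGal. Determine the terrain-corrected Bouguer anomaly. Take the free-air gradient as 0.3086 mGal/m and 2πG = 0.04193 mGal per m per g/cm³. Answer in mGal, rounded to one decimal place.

Free-air correction = 0.3086 × 1440.0 = 444.38 mGal
Free-air anomaly = 982457.18 − 982780.79 + (444.38) = 120.77 mGal
Bouguer slab correction = 0.04193 × 1.70 × 1440.0 = 102.64 mGal
Simple Bouguer anomaly = 120.77 − (102.64) = 18.13 mGal
Complete Bouguer anomaly = 18.13 + 0.77 = 18.90 mGal

18.9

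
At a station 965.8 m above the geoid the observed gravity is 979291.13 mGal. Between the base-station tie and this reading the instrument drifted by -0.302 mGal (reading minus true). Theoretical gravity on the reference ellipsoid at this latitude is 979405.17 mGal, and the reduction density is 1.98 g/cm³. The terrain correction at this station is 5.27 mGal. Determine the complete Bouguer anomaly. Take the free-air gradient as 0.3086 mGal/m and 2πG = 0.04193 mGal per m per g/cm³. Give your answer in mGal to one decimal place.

109.4

Drift-corrected reading = 979291.13 − (-0.302) = 979291.432 mGal
Free-air correction = 0.3086 × 965.8 = 298.05 mGal
Free-air anomaly = 979291.432 − 979405.17 + (298.05) = 184.312 mGal
Bouguer slab correction = 0.04193 × 1.98 × 965.8 = 80.18 mGal
Simple Bouguer anomaly = 184.312 − (80.18) = 104.132 mGal
Complete Bouguer anomaly = 104.132 + 5.27 = 109.402 mGal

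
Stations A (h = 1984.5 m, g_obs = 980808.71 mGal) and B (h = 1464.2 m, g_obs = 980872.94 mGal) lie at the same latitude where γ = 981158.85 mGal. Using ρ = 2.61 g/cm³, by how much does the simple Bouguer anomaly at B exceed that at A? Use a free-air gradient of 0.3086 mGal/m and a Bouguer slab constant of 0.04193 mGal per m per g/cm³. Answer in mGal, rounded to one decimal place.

Δg_SB(A) = 980808.71 − 981158.85 + 0.3086×1984.5 − 0.04193×2.61×1984.5 = 45.10 mGal
Δg_SB(B) = 980872.94 − 981158.85 + 0.3086×1464.2 − 0.04193×2.61×1464.2 = 5.70 mGal
Difference = 5.70 − (45.10) = -39.40 mGal

-39.4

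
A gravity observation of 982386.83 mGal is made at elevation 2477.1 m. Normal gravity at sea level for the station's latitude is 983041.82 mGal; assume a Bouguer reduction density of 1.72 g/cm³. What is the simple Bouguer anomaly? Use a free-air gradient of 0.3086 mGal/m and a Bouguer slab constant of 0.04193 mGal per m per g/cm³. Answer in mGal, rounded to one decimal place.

Free-air correction = 0.3086 × 2477.1 = 764.43 mGal
Free-air anomaly = 982386.83 − 983041.82 + (764.43) = 109.44 mGal
Bouguer slab correction = 0.04193 × 1.72 × 2477.1 = 178.65 mGal
Simple Bouguer anomaly = 109.44 − (178.65) = -69.21 mGal

-69.2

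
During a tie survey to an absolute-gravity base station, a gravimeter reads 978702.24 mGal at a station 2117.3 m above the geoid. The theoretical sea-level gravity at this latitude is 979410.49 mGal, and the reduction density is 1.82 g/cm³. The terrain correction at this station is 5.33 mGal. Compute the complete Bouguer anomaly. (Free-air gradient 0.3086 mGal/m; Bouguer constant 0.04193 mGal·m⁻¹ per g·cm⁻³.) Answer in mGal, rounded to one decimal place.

-211.1

Free-air correction = 0.3086 × 2117.3 = 653.40 mGal
Free-air anomaly = 978702.24 − 979410.49 + (653.40) = -54.85 mGal
Bouguer slab correction = 0.04193 × 1.82 × 2117.3 = 161.58 mGal
Simple Bouguer anomaly = -54.85 − (161.58) = -216.43 mGal
Complete Bouguer anomaly = -216.43 + 5.33 = -211.10 mGal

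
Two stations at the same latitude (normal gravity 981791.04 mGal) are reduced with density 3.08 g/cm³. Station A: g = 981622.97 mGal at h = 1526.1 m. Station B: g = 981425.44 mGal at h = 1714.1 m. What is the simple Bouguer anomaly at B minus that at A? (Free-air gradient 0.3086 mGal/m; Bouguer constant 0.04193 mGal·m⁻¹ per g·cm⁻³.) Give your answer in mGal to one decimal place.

Δg_SB(A) = 981622.97 − 981791.04 + 0.3086×1526.1 − 0.04193×3.08×1526.1 = 105.80 mGal
Δg_SB(B) = 981425.44 − 981791.04 + 0.3086×1714.1 − 0.04193×3.08×1714.1 = -58.00 mGal
Difference = -58.00 − (105.80) = -163.80 mGal

-163.8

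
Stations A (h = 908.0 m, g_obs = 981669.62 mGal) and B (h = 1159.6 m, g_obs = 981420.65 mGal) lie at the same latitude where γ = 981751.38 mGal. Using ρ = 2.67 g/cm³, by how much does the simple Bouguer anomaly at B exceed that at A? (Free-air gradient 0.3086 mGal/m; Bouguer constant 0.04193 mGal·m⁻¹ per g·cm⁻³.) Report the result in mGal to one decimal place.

Δg_SB(A) = 981669.62 − 981751.38 + 0.3086×908.0 − 0.04193×2.67×908.0 = 96.80 mGal
Δg_SB(B) = 981420.65 − 981751.38 + 0.3086×1159.6 − 0.04193×2.67×1159.6 = -102.70 mGal
Difference = -102.70 − (96.80) = -199.50 mGal

-199.5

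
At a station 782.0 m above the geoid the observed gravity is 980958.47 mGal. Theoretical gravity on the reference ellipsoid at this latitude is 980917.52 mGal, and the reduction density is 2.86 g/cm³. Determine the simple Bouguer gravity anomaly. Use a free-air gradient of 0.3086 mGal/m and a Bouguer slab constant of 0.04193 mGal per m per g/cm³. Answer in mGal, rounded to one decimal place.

188.5

Free-air correction = 0.3086 × 782.0 = 241.33 mGal
Free-air anomaly = 980958.47 − 980917.52 + (241.33) = 282.28 mGal
Bouguer slab correction = 0.04193 × 2.86 × 782.0 = 93.78 mGal
Simple Bouguer anomaly = 282.28 − (93.78) = 188.50 mGal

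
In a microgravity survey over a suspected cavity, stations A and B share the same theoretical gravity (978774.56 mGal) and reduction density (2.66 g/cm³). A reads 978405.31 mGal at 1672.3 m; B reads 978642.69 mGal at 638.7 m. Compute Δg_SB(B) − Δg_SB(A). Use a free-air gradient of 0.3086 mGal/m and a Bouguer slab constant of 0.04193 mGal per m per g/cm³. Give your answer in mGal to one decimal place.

Δg_SB(A) = 978405.31 − 978774.56 + 0.3086×1672.3 − 0.04193×2.66×1672.3 = -39.70 mGal
Δg_SB(B) = 978642.69 − 978774.56 + 0.3086×638.7 − 0.04193×2.66×638.7 = -6.00 mGal
Difference = -6.00 − (-39.70) = 33.70 mGal

33.7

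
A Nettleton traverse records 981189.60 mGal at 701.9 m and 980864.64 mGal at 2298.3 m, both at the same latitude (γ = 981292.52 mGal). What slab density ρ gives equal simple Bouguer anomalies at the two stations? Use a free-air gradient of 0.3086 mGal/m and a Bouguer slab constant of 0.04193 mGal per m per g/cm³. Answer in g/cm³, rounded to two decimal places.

Δg_obs = 980864.64 − 981189.60 = -324.96 mGal over Δh = 2298.3 − 701.9 = 1596.4 m
Equal Bouguer anomalies ⇒ Δg_obs + (0.3086 − 0.04193ρ)·Δh = 0
0.3086 − 0.04193ρ = −Δg_obs/Δh = 0.20356
ρ = (0.3086 − 0.20356) / 0.04193 = 2.51 g/cm³

2.51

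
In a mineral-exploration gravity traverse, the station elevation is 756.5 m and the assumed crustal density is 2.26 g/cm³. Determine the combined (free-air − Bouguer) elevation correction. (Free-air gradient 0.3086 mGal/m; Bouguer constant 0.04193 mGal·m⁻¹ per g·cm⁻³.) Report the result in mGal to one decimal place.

Combined gradient = 0.3086 − 0.04193 × 2.26 = 0.2138382 mGal/m
Combined elevation correction = 0.2138382 × 756.5 = 161.8 mGal

161.8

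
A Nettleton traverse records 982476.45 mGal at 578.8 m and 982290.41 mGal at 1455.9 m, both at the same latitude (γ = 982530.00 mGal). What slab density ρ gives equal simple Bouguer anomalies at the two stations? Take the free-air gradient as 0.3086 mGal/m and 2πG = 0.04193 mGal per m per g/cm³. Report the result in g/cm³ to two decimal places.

2.30

Δg_obs = 982290.41 − 982476.45 = -186.04 mGal over Δh = 1455.9 − 578.8 = 877.1 m
Equal Bouguer anomalies ⇒ Δg_obs + (0.3086 − 0.04193ρ)·Δh = 0
0.3086 − 0.04193ρ = −Δg_obs/Δh = 0.21211
ρ = (0.3086 − 0.21211) / 0.04193 = 2.30 g/cm³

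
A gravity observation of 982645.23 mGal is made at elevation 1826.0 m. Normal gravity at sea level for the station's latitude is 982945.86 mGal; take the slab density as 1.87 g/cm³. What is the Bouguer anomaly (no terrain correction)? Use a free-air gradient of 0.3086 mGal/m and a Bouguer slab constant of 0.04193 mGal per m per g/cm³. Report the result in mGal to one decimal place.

Free-air correction = 0.3086 × 1826.0 = 563.50 mGal
Free-air anomaly = 982645.23 − 982945.86 + (563.50) = 262.87 mGal
Bouguer slab correction = 0.04193 × 1.87 × 1826.0 = 143.18 mGal
Simple Bouguer anomaly = 262.87 − (143.18) = 119.69 mGal

119.7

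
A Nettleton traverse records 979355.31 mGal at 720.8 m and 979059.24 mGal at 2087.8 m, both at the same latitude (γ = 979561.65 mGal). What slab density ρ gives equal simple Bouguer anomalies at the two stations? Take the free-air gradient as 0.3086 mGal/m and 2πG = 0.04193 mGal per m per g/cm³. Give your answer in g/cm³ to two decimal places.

Δg_obs = 979059.24 − 979355.31 = -296.07 mGal over Δh = 2087.8 − 720.8 = 1367.0 m
Equal Bouguer anomalies ⇒ Δg_obs + (0.3086 − 0.04193ρ)·Δh = 0
0.3086 − 0.04193ρ = −Δg_obs/Δh = 0.21658
ρ = (0.3086 − 0.21658) / 0.04193 = 2.19 g/cm³

2.19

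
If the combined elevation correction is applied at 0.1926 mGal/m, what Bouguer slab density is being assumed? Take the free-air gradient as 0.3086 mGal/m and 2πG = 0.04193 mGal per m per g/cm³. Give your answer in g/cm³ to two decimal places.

2.77

0.1926 = 0.3086 − 0.04193 × ρ
ρ = (0.3086 − 0.1926) / 0.04193 = 2.77 g/cm³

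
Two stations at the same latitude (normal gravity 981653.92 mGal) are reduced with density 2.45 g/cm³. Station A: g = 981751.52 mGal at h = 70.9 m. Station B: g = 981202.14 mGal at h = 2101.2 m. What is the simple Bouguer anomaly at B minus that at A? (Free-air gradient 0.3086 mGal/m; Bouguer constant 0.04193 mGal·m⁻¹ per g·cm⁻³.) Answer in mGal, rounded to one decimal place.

-131.4

Δg_SB(A) = 981751.52 − 981653.92 + 0.3086×70.9 − 0.04193×2.45×70.9 = 112.20 mGal
Δg_SB(B) = 981202.14 − 981653.92 + 0.3086×2101.2 − 0.04193×2.45×2101.2 = -19.20 mGal
Difference = -19.20 − (112.20) = -131.40 mGal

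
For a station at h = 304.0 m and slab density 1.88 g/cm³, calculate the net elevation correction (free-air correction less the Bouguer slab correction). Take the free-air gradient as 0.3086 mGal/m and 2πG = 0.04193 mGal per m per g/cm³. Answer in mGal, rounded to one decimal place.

Combined gradient = 0.3086 − 0.04193 × 1.88 = 0.2297716 mGal/m
Combined elevation correction = 0.2297716 × 304.0 = 69.9 mGal

69.9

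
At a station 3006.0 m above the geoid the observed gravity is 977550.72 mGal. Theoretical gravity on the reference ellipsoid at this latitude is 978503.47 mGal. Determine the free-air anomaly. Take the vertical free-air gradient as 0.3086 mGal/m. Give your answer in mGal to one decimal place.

Free-air correction = 0.3086 × 3006.0 = 927.65 mGal
Free-air anomaly = 977550.72 − 978503.47 + (927.65) = -25.10 mGal

-25.1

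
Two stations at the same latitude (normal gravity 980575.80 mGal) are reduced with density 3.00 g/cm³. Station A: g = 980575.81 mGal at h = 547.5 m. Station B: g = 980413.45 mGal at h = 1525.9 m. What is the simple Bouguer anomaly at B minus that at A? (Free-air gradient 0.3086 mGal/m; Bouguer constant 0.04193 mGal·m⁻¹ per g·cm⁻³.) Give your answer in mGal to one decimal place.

Δg_SB(A) = 980575.81 − 980575.80 + 0.3086×547.5 − 0.04193×3.00×547.5 = 100.10 mGal
Δg_SB(B) = 980413.45 − 980575.80 + 0.3086×1525.9 − 0.04193×3.00×1525.9 = 116.60 mGal
Difference = 116.60 − (100.10) = 16.50 mGal

16.5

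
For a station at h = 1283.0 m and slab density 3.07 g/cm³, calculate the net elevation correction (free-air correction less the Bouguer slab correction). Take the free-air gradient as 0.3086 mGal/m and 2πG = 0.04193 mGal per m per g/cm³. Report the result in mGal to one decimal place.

Combined gradient = 0.3086 − 0.04193 × 3.07 = 0.1798749 mGal/m
Combined elevation correction = 0.1798749 × 1283.0 = 230.8 mGal

230.8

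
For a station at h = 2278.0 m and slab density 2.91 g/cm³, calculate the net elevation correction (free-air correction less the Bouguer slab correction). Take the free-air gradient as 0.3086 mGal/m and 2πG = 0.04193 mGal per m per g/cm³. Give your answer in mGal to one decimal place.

425.0

Combined gradient = 0.3086 − 0.04193 × 2.91 = 0.1865837 mGal/m
Combined elevation correction = 0.1865837 × 2278.0 = 425.0 mGal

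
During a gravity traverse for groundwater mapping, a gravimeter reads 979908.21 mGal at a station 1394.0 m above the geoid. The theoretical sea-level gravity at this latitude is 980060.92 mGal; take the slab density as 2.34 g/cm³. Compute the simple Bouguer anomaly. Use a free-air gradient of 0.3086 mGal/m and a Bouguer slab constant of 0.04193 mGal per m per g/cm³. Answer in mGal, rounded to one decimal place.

Free-air correction = 0.3086 × 1394.0 = 430.19 mGal
Free-air anomaly = 979908.21 − 980060.92 + (430.19) = 277.48 mGal
Bouguer slab correction = 0.04193 × 2.34 × 1394.0 = 136.77 mGal
Simple Bouguer anomaly = 277.48 − (136.77) = 140.71 mGal

140.7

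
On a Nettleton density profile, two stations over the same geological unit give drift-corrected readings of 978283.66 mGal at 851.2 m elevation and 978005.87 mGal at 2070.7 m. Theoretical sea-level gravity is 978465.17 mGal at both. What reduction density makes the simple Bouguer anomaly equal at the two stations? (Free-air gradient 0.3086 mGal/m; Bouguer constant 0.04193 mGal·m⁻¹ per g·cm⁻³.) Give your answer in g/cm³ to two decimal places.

1.93

Δg_obs = 978005.87 − 978283.66 = -277.79 mGal over Δh = 2070.7 − 851.2 = 1219.5 m
Equal Bouguer anomalies ⇒ Δg_obs + (0.3086 − 0.04193ρ)·Δh = 0
0.3086 − 0.04193ρ = −Δg_obs/Δh = 0.22779
ρ = (0.3086 − 0.22779) / 0.04193 = 1.93 g/cm³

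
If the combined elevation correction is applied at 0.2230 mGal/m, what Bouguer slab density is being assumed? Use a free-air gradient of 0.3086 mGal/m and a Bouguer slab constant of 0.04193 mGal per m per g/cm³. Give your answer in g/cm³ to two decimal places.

0.2230 = 0.3086 − 0.04193 × ρ
ρ = (0.3086 − 0.2230) / 0.04193 = 2.04 g/cm³

2.04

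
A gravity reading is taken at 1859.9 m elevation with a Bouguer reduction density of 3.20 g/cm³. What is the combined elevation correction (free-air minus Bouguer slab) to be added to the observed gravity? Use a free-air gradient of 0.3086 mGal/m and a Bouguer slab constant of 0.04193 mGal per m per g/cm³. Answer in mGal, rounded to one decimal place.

324.4

Combined gradient = 0.3086 − 0.04193 × 3.20 = 0.1744240 mGal/m
Combined elevation correction = 0.1744240 × 1859.9 = 324.4 mGal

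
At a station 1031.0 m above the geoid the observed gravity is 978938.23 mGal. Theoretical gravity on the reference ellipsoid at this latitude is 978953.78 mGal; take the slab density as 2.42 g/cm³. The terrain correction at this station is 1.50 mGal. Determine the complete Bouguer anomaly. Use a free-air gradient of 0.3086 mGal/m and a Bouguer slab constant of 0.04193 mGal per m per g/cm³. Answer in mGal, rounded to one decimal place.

Free-air correction = 0.3086 × 1031.0 = 318.17 mGal
Free-air anomaly = 978938.23 − 978953.78 + (318.17) = 302.62 mGal
Bouguer slab correction = 0.04193 × 2.42 × 1031.0 = 104.62 mGal
Simple Bouguer anomaly = 302.62 − (104.62) = 198.00 mGal
Complete Bouguer anomaly = 198.00 + 1.50 = 199.50 mGal

199.5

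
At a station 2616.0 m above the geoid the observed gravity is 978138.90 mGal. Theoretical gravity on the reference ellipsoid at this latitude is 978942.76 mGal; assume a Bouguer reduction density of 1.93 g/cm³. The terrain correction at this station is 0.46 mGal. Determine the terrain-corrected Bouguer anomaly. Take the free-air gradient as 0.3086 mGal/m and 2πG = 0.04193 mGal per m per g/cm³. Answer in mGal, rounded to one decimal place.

Free-air correction = 0.3086 × 2616.0 = 807.30 mGal
Free-air anomaly = 978138.90 − 978942.76 + (807.30) = 3.44 mGal
Bouguer slab correction = 0.04193 × 1.93 × 2616.0 = 211.70 mGal
Simple Bouguer anomaly = 3.44 − (211.70) = -208.26 mGal
Complete Bouguer anomaly = -208.26 + 0.46 = -207.80 mGal

-207.8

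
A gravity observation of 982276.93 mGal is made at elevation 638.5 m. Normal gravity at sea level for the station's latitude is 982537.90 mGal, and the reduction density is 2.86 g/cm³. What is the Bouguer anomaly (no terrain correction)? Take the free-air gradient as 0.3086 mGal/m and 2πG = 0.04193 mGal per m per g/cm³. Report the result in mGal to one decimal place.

Free-air correction = 0.3086 × 638.5 = 197.04 mGal
Free-air anomaly = 982276.93 − 982537.90 + (197.04) = -63.93 mGal
Bouguer slab correction = 0.04193 × 2.86 × 638.5 = 76.57 mGal
Simple Bouguer anomaly = -63.93 − (76.57) = -140.50 mGal

-140.5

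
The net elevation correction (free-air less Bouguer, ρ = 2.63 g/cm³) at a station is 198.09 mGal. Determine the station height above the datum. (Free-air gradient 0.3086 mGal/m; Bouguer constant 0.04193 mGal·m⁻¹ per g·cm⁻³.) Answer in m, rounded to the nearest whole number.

Combined gradient = 0.3086 − 0.04193 × 2.63 = 0.1983241 mGal/m
h = 198.09 / 0.1983241 = 998.82 m

999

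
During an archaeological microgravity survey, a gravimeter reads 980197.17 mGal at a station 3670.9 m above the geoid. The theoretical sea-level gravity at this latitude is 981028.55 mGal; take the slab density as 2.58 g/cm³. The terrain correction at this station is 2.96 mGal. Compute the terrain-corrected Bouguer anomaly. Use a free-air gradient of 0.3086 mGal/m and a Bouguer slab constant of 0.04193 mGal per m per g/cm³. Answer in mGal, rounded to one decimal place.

-92.7

Free-air correction = 0.3086 × 3670.9 = 1132.84 mGal
Free-air anomaly = 980197.17 − 981028.55 + (1132.84) = 301.46 mGal
Bouguer slab correction = 0.04193 × 2.58 × 3670.9 = 397.12 mGal
Simple Bouguer anomaly = 301.46 − (397.12) = -95.66 mGal
Complete Bouguer anomaly = -95.66 + 2.96 = -92.70 mGal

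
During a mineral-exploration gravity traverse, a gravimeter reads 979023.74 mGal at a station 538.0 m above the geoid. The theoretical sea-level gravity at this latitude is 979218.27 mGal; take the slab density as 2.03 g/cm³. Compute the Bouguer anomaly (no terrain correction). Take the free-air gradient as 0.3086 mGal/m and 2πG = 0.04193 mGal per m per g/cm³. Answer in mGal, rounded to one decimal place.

Free-air correction = 0.3086 × 538.0 = 166.03 mGal
Free-air anomaly = 979023.74 − 979218.27 + (166.03) = -28.50 mGal
Bouguer slab correction = 0.04193 × 2.03 × 538.0 = 45.79 mGal
Simple Bouguer anomaly = -28.50 − (45.79) = -74.29 mGal

-74.3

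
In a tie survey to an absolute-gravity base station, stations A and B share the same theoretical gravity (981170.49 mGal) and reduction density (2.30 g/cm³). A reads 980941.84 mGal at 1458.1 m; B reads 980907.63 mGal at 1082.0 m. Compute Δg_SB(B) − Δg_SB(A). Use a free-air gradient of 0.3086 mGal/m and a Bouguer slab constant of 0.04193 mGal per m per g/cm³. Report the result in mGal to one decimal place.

-114.0

Δg_SB(A) = 980941.84 − 981170.49 + 0.3086×1458.1 − 0.04193×2.30×1458.1 = 80.70 mGal
Δg_SB(B) = 980907.63 − 981170.49 + 0.3086×1082.0 − 0.04193×2.30×1082.0 = -33.30 mGal
Difference = -33.30 − (80.70) = -114.00 mGal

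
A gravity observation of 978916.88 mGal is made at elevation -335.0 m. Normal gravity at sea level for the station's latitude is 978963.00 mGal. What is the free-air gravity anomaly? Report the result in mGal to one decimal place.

Free-air correction = 0.3086 × -335.0 = -103.38 mGal
Free-air anomaly = 978916.88 − 978963.00 + (-103.38) = -149.50 mGal

-149.5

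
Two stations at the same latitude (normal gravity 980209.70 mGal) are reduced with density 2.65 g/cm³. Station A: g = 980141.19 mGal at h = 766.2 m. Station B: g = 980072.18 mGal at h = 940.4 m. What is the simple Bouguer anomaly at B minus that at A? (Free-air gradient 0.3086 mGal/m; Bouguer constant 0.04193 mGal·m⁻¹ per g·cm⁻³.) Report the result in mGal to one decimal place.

Δg_SB(A) = 980141.19 − 980209.70 + 0.3086×766.2 − 0.04193×2.65×766.2 = 82.80 mGal
Δg_SB(B) = 980072.18 − 980209.70 + 0.3086×940.4 − 0.04193×2.65×940.4 = 48.20 mGal
Difference = 48.20 − (82.80) = -34.60 mGal

-34.6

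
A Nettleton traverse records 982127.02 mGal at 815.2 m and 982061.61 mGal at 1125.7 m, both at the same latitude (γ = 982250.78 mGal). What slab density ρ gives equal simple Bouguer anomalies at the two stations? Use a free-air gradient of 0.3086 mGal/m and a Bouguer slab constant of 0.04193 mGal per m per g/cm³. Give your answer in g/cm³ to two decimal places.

2.34

Δg_obs = 982061.61 − 982127.02 = -65.41 mGal over Δh = 1125.7 − 815.2 = 310.5 m
Equal Bouguer anomalies ⇒ Δg_obs + (0.3086 − 0.04193ρ)·Δh = 0
0.3086 − 0.04193ρ = −Δg_obs/Δh = 0.21066
ρ = (0.3086 − 0.21066) / 0.04193 = 2.34 g/cm³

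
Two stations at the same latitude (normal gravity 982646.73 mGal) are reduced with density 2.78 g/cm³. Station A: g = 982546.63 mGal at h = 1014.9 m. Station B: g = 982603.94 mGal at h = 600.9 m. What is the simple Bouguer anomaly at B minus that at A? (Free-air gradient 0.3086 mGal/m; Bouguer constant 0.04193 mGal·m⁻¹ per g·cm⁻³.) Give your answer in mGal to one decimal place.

Δg_SB(A) = 982546.63 − 982646.73 + 0.3086×1014.9 − 0.04193×2.78×1014.9 = 94.80 mGal
Δg_SB(B) = 982603.94 − 982646.73 + 0.3086×600.9 − 0.04193×2.78×600.9 = 72.60 mGal
Difference = 72.60 − (94.80) = -22.20 mGal

-22.2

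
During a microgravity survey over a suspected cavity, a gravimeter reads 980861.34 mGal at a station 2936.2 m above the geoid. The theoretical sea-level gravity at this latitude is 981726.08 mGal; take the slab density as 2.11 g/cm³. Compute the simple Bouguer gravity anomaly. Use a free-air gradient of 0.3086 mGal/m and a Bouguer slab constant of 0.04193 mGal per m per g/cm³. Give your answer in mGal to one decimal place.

Free-air correction = 0.3086 × 2936.2 = 906.11 mGal
Free-air anomaly = 980861.34 − 981726.08 + (906.11) = 41.37 mGal
Bouguer slab correction = 0.04193 × 2.11 × 2936.2 = 259.77 mGal
Simple Bouguer anomaly = 41.37 − (259.77) = -218.40 mGal

-218.4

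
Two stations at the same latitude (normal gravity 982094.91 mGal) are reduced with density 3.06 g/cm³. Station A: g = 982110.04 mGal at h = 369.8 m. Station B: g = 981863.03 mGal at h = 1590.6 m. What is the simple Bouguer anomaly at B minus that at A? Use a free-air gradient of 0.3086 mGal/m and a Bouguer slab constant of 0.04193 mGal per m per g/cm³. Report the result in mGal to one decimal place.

-26.9

Δg_SB(A) = 982110.04 − 982094.91 + 0.3086×369.8 − 0.04193×3.06×369.8 = 81.80 mGal
Δg_SB(B) = 981863.03 − 982094.91 + 0.3086×1590.6 − 0.04193×3.06×1590.6 = 54.90 mGal
Difference = 54.90 − (81.80) = -26.90 mGal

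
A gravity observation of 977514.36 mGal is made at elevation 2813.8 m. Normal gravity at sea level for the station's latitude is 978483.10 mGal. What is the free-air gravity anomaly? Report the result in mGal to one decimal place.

Free-air correction = 0.3086 × 2813.8 = 868.34 mGal
Free-air anomaly = 977514.36 − 978483.10 + (868.34) = -100.40 mGal

-100.4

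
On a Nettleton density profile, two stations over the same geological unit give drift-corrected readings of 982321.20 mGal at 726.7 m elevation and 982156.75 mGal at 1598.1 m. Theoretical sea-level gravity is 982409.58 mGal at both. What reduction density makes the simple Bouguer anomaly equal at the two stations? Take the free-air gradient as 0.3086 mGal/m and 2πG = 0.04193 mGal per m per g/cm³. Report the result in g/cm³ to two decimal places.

2.86

Δg_obs = 982156.75 − 982321.20 = -164.45 mGal over Δh = 1598.1 − 726.7 = 871.4 m
Equal Bouguer anomalies ⇒ Δg_obs + (0.3086 − 0.04193ρ)·Δh = 0
0.3086 − 0.04193ρ = −Δg_obs/Δh = 0.18872
ρ = (0.3086 − 0.18872) / 0.04193 = 2.86 g/cm³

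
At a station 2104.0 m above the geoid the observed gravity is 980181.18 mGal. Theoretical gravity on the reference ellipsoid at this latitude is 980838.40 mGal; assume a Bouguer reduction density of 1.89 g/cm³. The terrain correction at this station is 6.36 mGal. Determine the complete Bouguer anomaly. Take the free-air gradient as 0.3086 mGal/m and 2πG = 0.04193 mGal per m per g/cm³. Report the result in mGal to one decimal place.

-168.3

Free-air correction = 0.3086 × 2104.0 = 649.29 mGal
Free-air anomaly = 980181.18 − 980838.40 + (649.29) = -7.93 mGal
Bouguer slab correction = 0.04193 × 1.89 × 2104.0 = 166.74 mGal
Simple Bouguer anomaly = -7.93 − (166.74) = -174.67 mGal
Complete Bouguer anomaly = -174.67 + 6.36 = -168.31 mGal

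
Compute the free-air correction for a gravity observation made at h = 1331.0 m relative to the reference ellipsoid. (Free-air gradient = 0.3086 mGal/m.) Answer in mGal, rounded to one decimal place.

Free-air correction = 0.3086 × 1331.0 = 410.7 mGal

410.7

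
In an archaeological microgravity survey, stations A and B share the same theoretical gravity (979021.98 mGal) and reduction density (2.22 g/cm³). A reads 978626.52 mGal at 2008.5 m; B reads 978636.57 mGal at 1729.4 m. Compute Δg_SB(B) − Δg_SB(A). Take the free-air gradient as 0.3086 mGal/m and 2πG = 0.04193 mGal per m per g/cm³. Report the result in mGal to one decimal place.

Δg_SB(A) = 978626.52 − 979021.98 + 0.3086×2008.5 − 0.04193×2.22×2008.5 = 37.40 mGal
Δg_SB(B) = 978636.57 − 979021.98 + 0.3086×1729.4 − 0.04193×2.22×1729.4 = -12.70 mGal
Difference = -12.70 − (37.40) = -50.10 mGal

-50.1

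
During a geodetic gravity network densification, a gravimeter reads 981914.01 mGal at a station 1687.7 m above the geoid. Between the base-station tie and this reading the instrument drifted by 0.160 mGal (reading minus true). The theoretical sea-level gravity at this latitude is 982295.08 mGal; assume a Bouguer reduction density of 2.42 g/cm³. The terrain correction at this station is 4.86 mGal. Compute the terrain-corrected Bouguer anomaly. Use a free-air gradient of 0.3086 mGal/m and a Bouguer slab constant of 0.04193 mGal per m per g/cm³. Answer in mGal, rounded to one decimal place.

Drift-corrected reading = 981914.01 − (0.160) = 981913.850 mGal
Free-air correction = 0.3086 × 1687.7 = 520.82 mGal
Free-air anomaly = 981913.850 − 982295.08 + (520.82) = 139.590 mGal
Bouguer slab correction = 0.04193 × 2.42 × 1687.7 = 171.25 mGal
Simple Bouguer anomaly = 139.590 − (171.25) = -31.660 mGal
Complete Bouguer anomaly = -31.660 + 4.86 = -26.800 mGal

-26.8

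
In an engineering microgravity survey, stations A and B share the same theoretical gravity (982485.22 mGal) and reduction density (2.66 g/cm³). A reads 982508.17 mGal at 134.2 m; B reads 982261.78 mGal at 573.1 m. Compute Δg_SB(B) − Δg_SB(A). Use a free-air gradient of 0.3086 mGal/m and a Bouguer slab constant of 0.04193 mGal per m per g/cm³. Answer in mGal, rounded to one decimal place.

-159.9

Δg_SB(A) = 982508.17 − 982485.22 + 0.3086×134.2 − 0.04193×2.66×134.2 = 49.40 mGal
Δg_SB(B) = 982261.78 − 982485.22 + 0.3086×573.1 − 0.04193×2.66×573.1 = -110.50 mGal
Difference = -110.50 − (49.40) = -159.90 mGal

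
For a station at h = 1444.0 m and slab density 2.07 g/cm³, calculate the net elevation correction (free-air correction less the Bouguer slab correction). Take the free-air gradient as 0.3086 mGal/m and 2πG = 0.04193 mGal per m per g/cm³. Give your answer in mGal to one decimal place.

Combined gradient = 0.3086 − 0.04193 × 2.07 = 0.2218049 mGal/m
Combined elevation correction = 0.2218049 × 1444.0 = 320.3 mGal

320.3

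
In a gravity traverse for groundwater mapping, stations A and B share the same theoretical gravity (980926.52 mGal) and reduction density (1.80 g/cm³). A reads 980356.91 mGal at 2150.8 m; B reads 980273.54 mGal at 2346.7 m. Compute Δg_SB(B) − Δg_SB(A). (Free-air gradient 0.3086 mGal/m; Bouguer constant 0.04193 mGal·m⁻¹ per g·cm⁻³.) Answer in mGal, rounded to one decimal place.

Δg_SB(A) = 980356.91 − 980926.52 + 0.3086×2150.8 − 0.04193×1.80×2150.8 = -68.20 mGal
Δg_SB(B) = 980273.54 − 980926.52 + 0.3086×2346.7 − 0.04193×1.80×2346.7 = -105.90 mGal
Difference = -105.90 − (-68.20) = -37.70 mGal

-37.7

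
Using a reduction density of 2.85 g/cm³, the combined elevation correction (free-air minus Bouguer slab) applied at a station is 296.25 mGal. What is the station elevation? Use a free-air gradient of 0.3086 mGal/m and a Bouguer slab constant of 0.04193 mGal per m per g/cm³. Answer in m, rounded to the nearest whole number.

1567

Combined gradient = 0.3086 − 0.04193 × 2.85 = 0.1890995 mGal/m
h = 296.25 / 0.1890995 = 1566.64 m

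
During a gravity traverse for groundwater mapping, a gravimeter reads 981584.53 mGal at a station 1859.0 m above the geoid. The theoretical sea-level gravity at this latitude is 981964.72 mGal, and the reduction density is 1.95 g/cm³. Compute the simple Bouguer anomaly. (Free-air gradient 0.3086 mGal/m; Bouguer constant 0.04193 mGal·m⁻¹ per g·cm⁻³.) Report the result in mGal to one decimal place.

41.5

Free-air correction = 0.3086 × 1859.0 = 573.69 mGal
Free-air anomaly = 981584.53 − 981964.72 + (573.69) = 193.50 mGal
Bouguer slab correction = 0.04193 × 1.95 × 1859.0 = 152.00 mGal
Simple Bouguer anomaly = 193.50 − (152.00) = 41.50 mGal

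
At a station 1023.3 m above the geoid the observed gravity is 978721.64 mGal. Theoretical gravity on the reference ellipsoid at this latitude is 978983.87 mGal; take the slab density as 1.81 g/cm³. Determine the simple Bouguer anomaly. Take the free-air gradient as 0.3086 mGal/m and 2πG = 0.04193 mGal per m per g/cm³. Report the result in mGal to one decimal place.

-24.1

Free-air correction = 0.3086 × 1023.3 = 315.79 mGal
Free-air anomaly = 978721.64 − 978983.87 + (315.79) = 53.56 mGal
Bouguer slab correction = 0.04193 × 1.81 × 1023.3 = 77.66 mGal
Simple Bouguer anomaly = 53.56 − (77.66) = -24.10 mGal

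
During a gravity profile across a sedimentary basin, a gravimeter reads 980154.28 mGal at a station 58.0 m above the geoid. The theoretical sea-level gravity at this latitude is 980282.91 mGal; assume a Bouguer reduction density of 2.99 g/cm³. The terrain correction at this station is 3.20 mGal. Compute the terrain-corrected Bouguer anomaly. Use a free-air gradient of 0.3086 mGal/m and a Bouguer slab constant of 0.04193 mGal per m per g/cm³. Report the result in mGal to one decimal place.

-114.8

Free-air correction = 0.3086 × 58.0 = 17.90 mGal
Free-air anomaly = 980154.28 − 980282.91 + (17.90) = -110.73 mGal
Bouguer slab correction = 0.04193 × 2.99 × 58.0 = 7.27 mGal
Simple Bouguer anomaly = -110.73 − (7.27) = -118.00 mGal
Complete Bouguer anomaly = -118.00 + 3.20 = -114.80 mGal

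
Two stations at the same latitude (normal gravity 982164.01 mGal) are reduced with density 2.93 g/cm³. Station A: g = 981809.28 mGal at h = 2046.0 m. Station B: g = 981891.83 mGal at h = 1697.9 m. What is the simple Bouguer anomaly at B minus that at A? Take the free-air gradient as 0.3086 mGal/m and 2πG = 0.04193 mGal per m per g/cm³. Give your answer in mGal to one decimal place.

17.9

Δg_SB(A) = 981809.28 − 982164.01 + 0.3086×2046.0 − 0.04193×2.93×2046.0 = 25.30 mGal
Δg_SB(B) = 981891.83 − 982164.01 + 0.3086×1697.9 − 0.04193×2.93×1697.9 = 43.20 mGal
Difference = 43.20 − (25.30) = 17.90 mGal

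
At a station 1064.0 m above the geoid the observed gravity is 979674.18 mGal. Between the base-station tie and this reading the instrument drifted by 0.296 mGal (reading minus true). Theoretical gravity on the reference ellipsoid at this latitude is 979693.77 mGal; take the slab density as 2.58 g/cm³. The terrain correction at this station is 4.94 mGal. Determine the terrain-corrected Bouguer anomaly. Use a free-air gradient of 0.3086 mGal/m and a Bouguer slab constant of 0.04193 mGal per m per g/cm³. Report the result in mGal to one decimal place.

Drift-corrected reading = 979674.18 − (0.296) = 979673.884 mGal
Free-air correction = 0.3086 × 1064.0 = 328.35 mGal
Free-air anomaly = 979673.884 − 979693.77 + (328.35) = 308.464 mGal
Bouguer slab correction = 0.04193 × 2.58 × 1064.0 = 115.10 mGal
Simple Bouguer anomaly = 308.464 − (115.10) = 193.364 mGal
Complete Bouguer anomaly = 193.364 + 4.94 = 198.304 mGal

198.3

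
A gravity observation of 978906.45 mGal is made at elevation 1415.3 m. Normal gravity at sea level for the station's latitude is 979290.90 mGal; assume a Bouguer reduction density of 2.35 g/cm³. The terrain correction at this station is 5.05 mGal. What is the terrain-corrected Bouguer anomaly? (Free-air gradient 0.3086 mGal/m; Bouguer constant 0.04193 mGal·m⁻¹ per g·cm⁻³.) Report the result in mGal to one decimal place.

-82.1

Free-air correction = 0.3086 × 1415.3 = 436.76 mGal
Free-air anomaly = 978906.45 − 979290.90 + (436.76) = 52.31 mGal
Bouguer slab correction = 0.04193 × 2.35 × 1415.3 = 139.46 mGal
Simple Bouguer anomaly = 52.31 − (139.46) = -87.15 mGal
Complete Bouguer anomaly = -87.15 + 5.05 = -82.10 mGal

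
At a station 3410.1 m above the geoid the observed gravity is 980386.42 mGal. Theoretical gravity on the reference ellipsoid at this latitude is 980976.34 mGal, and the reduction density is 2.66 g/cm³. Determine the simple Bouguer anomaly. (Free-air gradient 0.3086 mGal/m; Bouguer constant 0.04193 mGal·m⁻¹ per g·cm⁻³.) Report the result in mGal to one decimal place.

82.1

Free-air correction = 0.3086 × 3410.1 = 1052.36 mGal
Free-air anomaly = 980386.42 − 980976.34 + (1052.36) = 462.44 mGal
Bouguer slab correction = 0.04193 × 2.66 × 3410.1 = 380.34 mGal
Simple Bouguer anomaly = 462.44 − (380.34) = 82.10 mGal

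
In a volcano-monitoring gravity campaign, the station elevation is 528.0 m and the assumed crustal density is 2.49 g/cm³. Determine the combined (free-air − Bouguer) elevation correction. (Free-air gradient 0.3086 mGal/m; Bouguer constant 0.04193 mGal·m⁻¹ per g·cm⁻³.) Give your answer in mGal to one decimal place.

107.8

Combined gradient = 0.3086 − 0.04193 × 2.49 = 0.2041943 mGal/m
Combined elevation correction = 0.2041943 × 528.0 = 107.8 mGal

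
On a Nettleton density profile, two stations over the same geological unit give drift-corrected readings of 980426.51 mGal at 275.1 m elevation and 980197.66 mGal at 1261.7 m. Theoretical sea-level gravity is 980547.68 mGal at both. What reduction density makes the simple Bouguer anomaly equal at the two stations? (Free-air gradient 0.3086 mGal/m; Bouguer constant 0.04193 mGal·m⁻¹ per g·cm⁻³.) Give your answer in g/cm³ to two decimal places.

1.83

Δg_obs = 980197.66 − 980426.51 = -228.85 mGal over Δh = 1261.7 − 275.1 = 986.6 m
Equal Bouguer anomalies ⇒ Δg_obs + (0.3086 − 0.04193ρ)·Δh = 0
0.3086 − 0.04193ρ = −Δg_obs/Δh = 0.23196
ρ = (0.3086 − 0.23196) / 0.04193 = 1.83 g/cm³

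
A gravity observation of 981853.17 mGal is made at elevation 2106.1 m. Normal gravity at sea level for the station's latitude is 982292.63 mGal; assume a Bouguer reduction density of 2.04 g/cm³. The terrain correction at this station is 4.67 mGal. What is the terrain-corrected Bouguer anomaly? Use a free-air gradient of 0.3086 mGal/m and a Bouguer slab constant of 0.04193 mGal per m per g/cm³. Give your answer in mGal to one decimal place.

35.0

Free-air correction = 0.3086 × 2106.1 = 649.94 mGal
Free-air anomaly = 981853.17 − 982292.63 + (649.94) = 210.48 mGal
Bouguer slab correction = 0.04193 × 2.04 × 2106.1 = 180.15 mGal
Simple Bouguer anomaly = 210.48 − (180.15) = 30.33 mGal
Complete Bouguer anomaly = 30.33 + 4.67 = 35.00 mGal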